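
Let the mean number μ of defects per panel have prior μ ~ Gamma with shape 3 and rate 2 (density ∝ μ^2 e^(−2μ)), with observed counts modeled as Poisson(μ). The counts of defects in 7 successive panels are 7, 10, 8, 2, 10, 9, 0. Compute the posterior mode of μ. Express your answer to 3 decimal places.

Σxᵢ = 7+10+8+2+10+9+0 = 46, with n = 7.
Posterior ∝ μ^2e^(−2μ) · μ^46e^(−7μ) = μ^48e^(−9μ), i.e. Gamma(shape=49, rate=9).
The mode of a Gamma(a, b) with a ≥ 1 (shape–rate) is (a−1)/b = 48/9 ≈ 5.333.

μ̂_MAP = 5.333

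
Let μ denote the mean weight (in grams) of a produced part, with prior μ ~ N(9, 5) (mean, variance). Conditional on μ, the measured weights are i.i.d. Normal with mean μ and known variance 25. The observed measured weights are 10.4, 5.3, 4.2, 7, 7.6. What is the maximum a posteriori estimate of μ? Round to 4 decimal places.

n = 5; x̄ = (10.4 + 5.3 + 4.2 + 7 + 7.6)/5 = 34.5/5 = 6.9.
For a Normal prior and Normal likelihood with known variance, the posterior is Normal; its mode equals its mean, the precision-weighted average.
Prior precision 1/σ₀² = 1/5 = 0.2; data precision n/σ² = 5/25 = 0.2.
μ̂ = (0.2·9 + 0.2·6.9) / (0.2 + 0.2) = 3.18/0.4 = 7.9500.

μ̂_MAP = 7.9500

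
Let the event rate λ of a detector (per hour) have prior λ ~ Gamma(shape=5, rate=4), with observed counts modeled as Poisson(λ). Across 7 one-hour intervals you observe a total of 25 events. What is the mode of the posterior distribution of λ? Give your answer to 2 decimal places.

λ̂_MAP = 2.64

Σxᵢ = 25, n = 7.
Posterior ∝ λ^4e^(−4λ) · λ^25e^(−7λ) = λ^29e^(−11λ), i.e. Gamma(shape=30, rate=11).
The mode of a Gamma(a, b) with a ≥ 1 (shape–rate) is (a−1)/b = 29/11 ≈ 2.64.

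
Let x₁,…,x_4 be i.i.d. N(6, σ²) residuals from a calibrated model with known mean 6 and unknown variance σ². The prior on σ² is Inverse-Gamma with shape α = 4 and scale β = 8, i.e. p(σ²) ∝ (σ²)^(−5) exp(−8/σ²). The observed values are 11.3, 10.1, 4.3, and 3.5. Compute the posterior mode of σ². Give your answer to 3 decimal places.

Sum of squared deviations about the known mean: SS = (11.3−6)² + (10.1−6)² + (4.3−6)² + (3.5−6)² = 54.04.
The Normal likelihood contributes (σ²)^(−n/2) exp(−SS/(2σ²)), so the posterior is Inverse-Gamma(α + n/2, β + SS/2) = Inverse-Gamma(6, 35.02).
The mode of Inverse-Gamma(a, b) is b/(a+1) = 35.02/7 ≈ 5.003.

σ̂²_MAP = 5.003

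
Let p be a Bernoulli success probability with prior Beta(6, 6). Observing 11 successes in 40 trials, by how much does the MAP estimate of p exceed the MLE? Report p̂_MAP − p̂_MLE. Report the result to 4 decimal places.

Posterior is Beta(17, 35); MAP = (17−1)/(52−2) = 16/50 ≈ 0.32000.
MLE ignores the prior: p̂_MLE = k/n = 11/40 ≈ 0.27500.
Difference = 16/50 − 11/40 = 9/200 ≈ 0.0450.

MAP − MLE = 0.0450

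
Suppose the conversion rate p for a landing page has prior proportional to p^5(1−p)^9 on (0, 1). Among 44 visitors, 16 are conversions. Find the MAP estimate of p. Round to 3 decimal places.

The prior density ∝ p^5(1−p)^9 is the kernel of Beta(6, 10).
Data: 16 successes in 44 trials. The binomial likelihood contributes p^16(1−p)^28, so the posterior is Beta(6+16, 10+28) = Beta(22, 38).
For Beta(a, b) with a, b > 1 the mode is (a−1)/(a+b−2) = 21/58 ≈ 0.362.

p̂_MAP = 0.362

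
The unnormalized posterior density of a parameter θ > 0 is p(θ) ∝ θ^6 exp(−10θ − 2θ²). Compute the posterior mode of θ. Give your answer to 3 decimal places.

θ̂_MAP = 0.500

ℓ'(θ) = 6/θ − 10 − 4θ. Setting this to zero and multiplying by θ: 4θ² + 10θ − 6 = 0.
θ = (−10 + √(10² + 4·4·6)) / (2·4) = (−10 + √196) / 8 = (−10 + 14)/8 = 1/2.
ℓ''(θ) = −6/θ² − 4 < 0, confirming a maximum.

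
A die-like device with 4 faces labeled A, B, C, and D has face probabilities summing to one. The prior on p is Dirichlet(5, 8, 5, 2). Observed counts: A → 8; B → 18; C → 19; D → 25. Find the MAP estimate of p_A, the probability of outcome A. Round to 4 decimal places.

MAP estimate of p_A = 0.1395

The posterior is Dirichlet(αᵢ + nᵢ) = Dirichlet(13, 26, 24, 27).
For a Dirichlet(a₁,…,a_K) with all aᵢ > 1, the mode has j-th component (aⱼ − 1)/(Σaᵢ − K).
Here Σaᵢ = 90 and K = 4, so p_A = (13 − 1)/(90 − 4) = 12/86 ≈ 0.1395.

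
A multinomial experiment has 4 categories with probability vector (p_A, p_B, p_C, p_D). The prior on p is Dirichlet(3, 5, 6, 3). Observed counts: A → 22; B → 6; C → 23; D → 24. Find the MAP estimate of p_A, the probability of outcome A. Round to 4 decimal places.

The posterior is Dirichlet(αᵢ + nᵢ) = Dirichlet(25, 11, 29, 27).
For a Dirichlet(a₁,…,a_K) with all aᵢ > 1, the mode has j-th component (aⱼ − 1)/(Σaᵢ − K).
Here Σaᵢ = 92 and K = 4, so p_A = (25 − 1)/(92 − 4) = 24/88 ≈ 0.2727.

MAP estimate of p_A = 0.2727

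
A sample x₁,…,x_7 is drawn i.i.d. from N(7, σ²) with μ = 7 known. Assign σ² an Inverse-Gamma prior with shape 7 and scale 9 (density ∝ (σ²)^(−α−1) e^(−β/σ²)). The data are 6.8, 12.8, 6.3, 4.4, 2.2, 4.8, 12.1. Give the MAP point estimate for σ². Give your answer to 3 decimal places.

σ̂²_MAP = 4.905

Sum of squared deviations about the known mean: SS = (6.8−7)² + (12.8−7)² + (6.3−7)² + (4.4−7)² + (2.2−7)² + (4.8−7)² + (12.1−7)² = 94.82.
The Normal likelihood contributes (σ²)^(−n/2) exp(−SS/(2σ²)), so the posterior is Inverse-Gamma(α + n/2, β + SS/2) = Inverse-Gamma(10.5, 56.41).
The mode of Inverse-Gamma(a, b) is b/(a+1) = 56.41/11.5 ≈ 4.905.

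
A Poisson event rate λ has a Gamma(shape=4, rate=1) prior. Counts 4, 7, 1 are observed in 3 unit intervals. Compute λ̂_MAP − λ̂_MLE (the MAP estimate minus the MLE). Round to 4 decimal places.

Σxᵢ = 12. Posterior is Gamma(16, 4); MAP = (16−1)/4 = 15/4 ≈ 3.75000.
MLE = x̄ = 12/3 ≈ 4.00000.
Difference = 15/4 − 12/3 = -1/4 ≈ -0.2500.

MAP − MLE = -0.2500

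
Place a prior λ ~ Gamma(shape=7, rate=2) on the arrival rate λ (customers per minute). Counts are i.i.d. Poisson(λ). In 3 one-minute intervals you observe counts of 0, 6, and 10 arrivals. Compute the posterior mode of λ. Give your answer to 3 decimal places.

λ̂_MAP = 4.400

Σxᵢ = 0+6+10 = 16, with n = 3.
Posterior ∝ λ^6e^(−2λ) · λ^16e^(−3λ) = λ^22e^(−5λ), i.e. Gamma(shape=23, rate=5).
The mode of a Gamma(a, b) with a ≥ 1 (shape–rate) is (a−1)/b = 22/5 ≈ 4.400.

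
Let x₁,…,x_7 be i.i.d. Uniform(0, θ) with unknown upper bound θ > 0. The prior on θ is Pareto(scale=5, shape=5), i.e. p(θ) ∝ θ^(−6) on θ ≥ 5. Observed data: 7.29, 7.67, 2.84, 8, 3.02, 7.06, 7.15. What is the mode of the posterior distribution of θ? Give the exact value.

θ̂_MAP = 8

The Uniform(0, θ) likelihood is θ^(−n) for θ ≥ max(xᵢ), zero otherwise. Here max(xᵢ) = 8.
Posterior ∝ θ^(−6) · θ^(−7) = θ^(−13) on θ ≥ max(5, 8) = 8.
This density is strictly decreasing in θ, so the posterior mode lies at the lower boundary of the support.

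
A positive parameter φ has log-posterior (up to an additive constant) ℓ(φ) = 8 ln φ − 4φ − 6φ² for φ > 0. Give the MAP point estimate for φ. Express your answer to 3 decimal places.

φ̂_MAP = 0.667

ℓ'(φ) = 8/φ − 4 − 12φ. Setting this to zero and multiplying by φ: 12φ² + 4φ − 8 = 0.
φ = (−4 + √(4² + 4·12·8)) / (2·12) = (−4 + √400) / 24 = (−4 + 20)/24 = 2/3.
ℓ''(φ) = −8/φ² − 12 < 0, confirming a maximum.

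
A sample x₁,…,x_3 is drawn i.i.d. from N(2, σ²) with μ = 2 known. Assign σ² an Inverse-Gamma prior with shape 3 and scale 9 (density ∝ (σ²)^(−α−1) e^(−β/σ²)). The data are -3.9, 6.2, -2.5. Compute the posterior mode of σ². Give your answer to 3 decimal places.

Sum of squared deviations about the known mean: SS = (-3.9−2)² + (6.2−2)² + (-2.5−2)² = 72.7.
The Normal likelihood contributes (σ²)^(−n/2) exp(−SS/(2σ²)), so the posterior is Inverse-Gamma(α + n/2, β + SS/2) = Inverse-Gamma(4.5, 45.35).
The mode of Inverse-Gamma(a, b) is b/(a+1) = 45.35/5.5 ≈ 8.245.

σ̂²_MAP = 8.245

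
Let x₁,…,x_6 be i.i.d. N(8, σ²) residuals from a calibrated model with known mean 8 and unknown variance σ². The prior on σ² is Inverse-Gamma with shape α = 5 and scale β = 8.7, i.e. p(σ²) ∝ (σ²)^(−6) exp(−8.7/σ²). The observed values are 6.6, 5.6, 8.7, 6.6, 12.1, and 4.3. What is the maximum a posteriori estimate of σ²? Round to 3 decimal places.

Sum of squared deviations about the known mean: SS = (6.6−8)² + (5.6−8)² + (8.7−8)² + (6.6−8)² + (12.1−8)² + (4.3−8)² = 40.67.
The Normal likelihood contributes (σ²)^(−n/2) exp(−SS/(2σ²)), so the posterior is Inverse-Gamma(α + n/2, β + SS/2) = Inverse-Gamma(8, 29.035).
The mode of Inverse-Gamma(a, b) is b/(a+1) = 29.035/9 ≈ 3.226.

σ̂²_MAP = 3.226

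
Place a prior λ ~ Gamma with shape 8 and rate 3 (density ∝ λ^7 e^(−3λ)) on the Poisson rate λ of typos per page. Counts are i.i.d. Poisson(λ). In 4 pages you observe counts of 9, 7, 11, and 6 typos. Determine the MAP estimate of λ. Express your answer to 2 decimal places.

λ̂_MAP = 5.71

Σxᵢ = 9+7+11+6 = 33, with n = 4.
Posterior ∝ λ^7e^(−3λ) · λ^33e^(−4λ) = λ^40e^(−7λ), i.e. Gamma(shape=41, rate=7).
The mode of a Gamma(a, b) with a ≥ 1 (shape–rate) is (a−1)/b = 40/7 ≈ 5.71.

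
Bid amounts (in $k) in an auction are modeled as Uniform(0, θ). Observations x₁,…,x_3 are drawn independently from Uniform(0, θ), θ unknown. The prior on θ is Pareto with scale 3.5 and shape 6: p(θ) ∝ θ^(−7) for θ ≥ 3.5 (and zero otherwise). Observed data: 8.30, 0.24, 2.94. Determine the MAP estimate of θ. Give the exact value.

θ̂_MAP = 8.30

The Uniform(0, θ) likelihood is θ^(−n) for θ ≥ max(xᵢ), zero otherwise. Here max(xᵢ) = 8.30.
Posterior ∝ θ^(−7) · θ^(−3) = θ^(−10) on θ ≥ max(3.5, 8.30) = 8.30.
This density is strictly decreasing in θ, so the posterior mode lies at the lower boundary of the support.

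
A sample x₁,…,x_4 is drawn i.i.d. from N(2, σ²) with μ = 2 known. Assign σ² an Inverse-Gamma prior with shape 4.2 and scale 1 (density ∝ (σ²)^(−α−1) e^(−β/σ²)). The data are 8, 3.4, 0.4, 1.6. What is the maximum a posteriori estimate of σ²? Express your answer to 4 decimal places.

Sum of squared deviations about the known mean: SS = (8−2)² + (3.4−2)² + (0.4−2)² + (1.6−2)² = 40.68.
The Normal likelihood contributes (σ²)^(−n/2) exp(−SS/(2σ²)), so the posterior is Inverse-Gamma(α + n/2, β + SS/2) = Inverse-Gamma(6.2, 21.34).
The mode of Inverse-Gamma(a, b) is b/(a+1) = 21.34/7.2 ≈ 2.9639.

σ̂²_MAP = 2.9639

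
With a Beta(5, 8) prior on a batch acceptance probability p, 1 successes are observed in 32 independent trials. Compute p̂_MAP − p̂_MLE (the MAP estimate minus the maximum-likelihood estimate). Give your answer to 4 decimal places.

Posterior is Beta(6, 39); MAP = (6−1)/(45−2) = 5/43 ≈ 0.11628.
MLE ignores the prior: p̂_MLE = k/n = 1/32 ≈ 0.03125.
Difference = 5/43 − 1/32 = 117/1376 ≈ 0.0850.

MAP − MLE = 0.0850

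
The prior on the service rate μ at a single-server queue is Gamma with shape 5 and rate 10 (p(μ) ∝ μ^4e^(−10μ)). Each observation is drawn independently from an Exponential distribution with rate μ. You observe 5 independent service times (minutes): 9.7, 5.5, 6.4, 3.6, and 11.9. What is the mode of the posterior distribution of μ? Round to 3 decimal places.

The Exponential(rate=μ) likelihood is ∝ μ^n e^(−μΣtᵢ). Here n = 5 and Σtᵢ = 9.7 + 5.5 + 6.4 + 3.6 + 11.9 = 37.1.
Posterior ∝ μ^4e^(−10μ) · μ^5e^(−37.1μ) = μ^9e^(−47.1μ), i.e. Gamma(10, 47.1).
Mode = (a−1)/b = 9/47.1 ≈ 0.191.

μ̂_MAP = 0.191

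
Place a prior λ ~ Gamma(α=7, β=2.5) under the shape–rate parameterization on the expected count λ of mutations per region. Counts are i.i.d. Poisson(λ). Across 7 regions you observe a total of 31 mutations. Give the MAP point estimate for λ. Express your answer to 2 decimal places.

λ̂_MAP = 3.89

Σxᵢ = 31, n = 7.
Posterior ∝ λ^6e^(−2.5λ) · λ^31e^(−7λ) = λ^37e^(−9.5λ), i.e. Gamma(shape=38, rate=9.5).
The mode of a Gamma(a, b) with a ≥ 1 (shape–rate) is (a−1)/b = 37/9.5 ≈ 3.89.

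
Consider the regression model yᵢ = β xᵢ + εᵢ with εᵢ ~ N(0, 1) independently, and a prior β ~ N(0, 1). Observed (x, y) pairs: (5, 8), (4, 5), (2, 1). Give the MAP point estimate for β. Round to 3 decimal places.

β̂_MAP = 1.348

log p(β | y) = −Σ(yᵢ − βxᵢ)²/(2·1) − β²/(2·1) + const.
Setting the derivative to zero: Σxᵢ(yᵢ − βxᵢ)/1 − β/1 = 0, so β = Σxᵢyᵢ / (Σxᵢ² + σ²/τ²).
Σxᵢyᵢ = 5·8 + 4·5 + 2·1 = 62; Σxᵢ² = 45; σ²/τ² = 1.
β̂_MAP = 62 / (45 + 1) = 62/46 ≈ 1.348.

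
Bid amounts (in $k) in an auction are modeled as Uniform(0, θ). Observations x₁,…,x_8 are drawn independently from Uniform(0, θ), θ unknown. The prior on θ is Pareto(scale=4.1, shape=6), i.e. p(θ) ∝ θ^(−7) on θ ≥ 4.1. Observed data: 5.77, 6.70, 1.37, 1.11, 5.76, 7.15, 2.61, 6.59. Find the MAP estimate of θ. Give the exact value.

θ̂_MAP = 7.15

The Uniform(0, θ) likelihood is θ^(−n) for θ ≥ max(xᵢ), zero otherwise. Here max(xᵢ) = 7.15.
Posterior ∝ θ^(−7) · θ^(−8) = θ^(−15) on θ ≥ max(4.1, 7.15) = 7.15.
This density is strictly decreasing in θ, so the posterior mode lies at the lower boundary of the support.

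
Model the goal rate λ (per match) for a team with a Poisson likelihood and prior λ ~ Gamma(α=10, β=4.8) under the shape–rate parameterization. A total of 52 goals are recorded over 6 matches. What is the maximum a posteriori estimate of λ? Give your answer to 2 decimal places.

λ̂_MAP = 5.65

Σxᵢ = 52, n = 6.
Posterior ∝ λ^9e^(−4.8λ) · λ^52e^(−6λ) = λ^61e^(−10.8λ), i.e. Gamma(shape=62, rate=10.8).
The mode of a Gamma(a, b) with a ≥ 1 (shape–rate) is (a−1)/b = 61/10.8 ≈ 5.65.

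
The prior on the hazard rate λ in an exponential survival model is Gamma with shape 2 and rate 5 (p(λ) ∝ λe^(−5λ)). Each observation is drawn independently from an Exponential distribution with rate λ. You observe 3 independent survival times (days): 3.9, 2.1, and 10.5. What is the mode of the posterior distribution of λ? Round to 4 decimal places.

The Exponential(rate=λ) likelihood is ∝ λ^n e^(−λΣtᵢ). Here n = 3 and Σtᵢ = 3.9 + 2.1 + 10.5 = 16.5.
Posterior ∝ λe^(−5λ) · λ^3e^(−16.5λ) = λ^4e^(−21.5λ), i.e. Gamma(5, 21.5).
Mode = (a−1)/b = 4/21.5 ≈ 0.1860.

λ̂_MAP = 0.1860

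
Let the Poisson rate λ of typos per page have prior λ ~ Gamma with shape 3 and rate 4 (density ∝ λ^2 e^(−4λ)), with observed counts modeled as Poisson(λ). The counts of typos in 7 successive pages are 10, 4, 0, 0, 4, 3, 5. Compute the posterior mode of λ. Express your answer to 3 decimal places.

λ̂_MAP = 2.545

Σxᵢ = 10+4+0+0+4+3+5 = 26, with n = 7.
Posterior ∝ λ^2e^(−4λ) · λ^26e^(−7λ) = λ^28e^(−11λ), i.e. Gamma(shape=29, rate=11).
The mode of a Gamma(a, b) with a ≥ 1 (shape–rate) is (a−1)/b = 28/11 ≈ 2.545.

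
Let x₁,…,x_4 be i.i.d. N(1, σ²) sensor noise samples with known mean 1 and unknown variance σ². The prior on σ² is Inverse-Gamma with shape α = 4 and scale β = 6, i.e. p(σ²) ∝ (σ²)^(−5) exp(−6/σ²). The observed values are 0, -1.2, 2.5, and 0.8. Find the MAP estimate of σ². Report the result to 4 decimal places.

σ̂²_MAP = 1.4379

Sum of squared deviations about the known mean: SS = (0−1)² + (-1.2−1)² + (2.5−1)² + (0.8−1)² = 8.13.
The Normal likelihood contributes (σ²)^(−n/2) exp(−SS/(2σ²)), so the posterior is Inverse-Gamma(α + n/2, β + SS/2) = Inverse-Gamma(6, 10.065).
The mode of Inverse-Gamma(a, b) is b/(a+1) = 10.065/7 ≈ 1.4379.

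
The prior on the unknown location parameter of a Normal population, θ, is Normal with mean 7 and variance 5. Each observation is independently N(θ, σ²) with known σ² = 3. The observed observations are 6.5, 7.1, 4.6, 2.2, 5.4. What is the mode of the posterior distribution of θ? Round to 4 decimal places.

θ̂_MAP = 5.3571

n = 5; x̄ = (6.5 + 7.1 + 4.6 + 2.2 + 5.4)/5 = 25.8/5 = 5.16.
For a Normal prior and Normal likelihood with known variance, the posterior is Normal; its mode equals its mean, the precision-weighted average.
Prior precision 1/σ₀² = 1/5 = 0.2; data precision n/σ² = 5/3.
θ̂ = (0.2·7 + (5/3)·5.16) / (0.2 + 5/3) = 10/(28/15) = 75/14 ≈ 5.3571.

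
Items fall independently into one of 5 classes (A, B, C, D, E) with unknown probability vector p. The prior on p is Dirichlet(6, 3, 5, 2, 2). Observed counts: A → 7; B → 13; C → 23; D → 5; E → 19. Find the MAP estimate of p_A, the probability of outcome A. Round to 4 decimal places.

The posterior is Dirichlet(αᵢ + nᵢ) = Dirichlet(13, 16, 28, 7, 21).
For a Dirichlet(a₁,…,a_K) with all aᵢ > 1, the mode has j-th component (aⱼ − 1)/(Σaᵢ − K).
Here Σaᵢ = 85 and K = 5, so p_A = (13 − 1)/(85 − 5) = 12/80 ≈ 0.1500.

MAP estimate of p_A = 0.1500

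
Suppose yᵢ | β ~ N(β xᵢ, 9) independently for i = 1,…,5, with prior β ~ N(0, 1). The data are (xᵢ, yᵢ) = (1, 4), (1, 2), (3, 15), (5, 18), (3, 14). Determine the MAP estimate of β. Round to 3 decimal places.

log p(β | y) = −Σ(yᵢ − βxᵢ)²/(2·9) − β²/(2·1) + const.
Setting the derivative to zero: Σxᵢ(yᵢ − βxᵢ)/9 − β/1 = 0, so β = Σxᵢyᵢ / (Σxᵢ² + σ²/τ²).
Σxᵢyᵢ = 1·4 + 1·2 + 3·15 + 5·18 + 3·14 = 183; Σxᵢ² = 45; σ²/τ² = 9.
β̂_MAP = 183 / (45 + 9) = 183/54 ≈ 3.389.

β̂_MAP = 3.389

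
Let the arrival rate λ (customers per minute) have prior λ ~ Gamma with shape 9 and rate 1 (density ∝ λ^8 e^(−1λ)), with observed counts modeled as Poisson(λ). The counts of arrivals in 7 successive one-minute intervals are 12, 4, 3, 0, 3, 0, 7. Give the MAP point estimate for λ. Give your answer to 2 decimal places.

Σxᵢ = 12+4+3+0+3+0+7 = 29, with n = 7.
Posterior ∝ λ^8e^(−1λ) · λ^29e^(−7λ) = λ^37e^(−8λ), i.e. Gamma(shape=38, rate=8).
The mode of a Gamma(a, b) with a ≥ 1 (shape–rate) is (a−1)/b = 37/8 ≈ 4.63.

λ̂_MAP = 4.63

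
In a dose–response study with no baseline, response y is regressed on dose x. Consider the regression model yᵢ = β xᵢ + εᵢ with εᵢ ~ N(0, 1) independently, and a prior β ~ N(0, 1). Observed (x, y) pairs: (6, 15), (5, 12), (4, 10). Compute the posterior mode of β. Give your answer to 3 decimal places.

β̂_MAP = 2.436

log p(β | y) = −Σ(yᵢ − βxᵢ)²/(2·1) − β²/(2·1) + const.
Setting the derivative to zero: Σxᵢ(yᵢ − βxᵢ)/1 − β/1 = 0, so β = Σxᵢyᵢ / (Σxᵢ² + σ²/τ²).
Σxᵢyᵢ = 6·15 + 5·12 + 4·10 = 190; Σxᵢ² = 77; σ²/τ² = 1.
β̂_MAP = 190 / (77 + 1) = 190/78 ≈ 2.436.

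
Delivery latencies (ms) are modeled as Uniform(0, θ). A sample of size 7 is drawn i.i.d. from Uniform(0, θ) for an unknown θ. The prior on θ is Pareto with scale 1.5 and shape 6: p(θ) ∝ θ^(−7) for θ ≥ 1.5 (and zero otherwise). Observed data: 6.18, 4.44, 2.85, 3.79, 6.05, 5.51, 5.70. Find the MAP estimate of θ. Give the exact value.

θ̂_MAP = 6.18

The Uniform(0, θ) likelihood is θ^(−n) for θ ≥ max(xᵢ), zero otherwise. Here max(xᵢ) = 6.18.
Posterior ∝ θ^(−7) · θ^(−7) = θ^(−14) on θ ≥ max(1.5, 6.18) = 6.18.
This density is strictly decreasing in θ, so the posterior mode lies at the lower boundary of the support.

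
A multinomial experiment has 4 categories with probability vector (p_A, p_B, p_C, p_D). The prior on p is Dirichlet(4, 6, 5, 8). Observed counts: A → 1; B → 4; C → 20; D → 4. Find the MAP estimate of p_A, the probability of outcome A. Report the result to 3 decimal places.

The posterior is Dirichlet(αᵢ + nᵢ) = Dirichlet(5, 10, 25, 12).
For a Dirichlet(a₁,…,a_K) with all aᵢ > 1, the mode has j-th component (aⱼ − 1)/(Σaᵢ − K).
Here Σaᵢ = 52 and K = 4, so p_A = (5 − 1)/(52 − 4) = 4/48 ≈ 0.083.

MAP estimate of p_A = 0.083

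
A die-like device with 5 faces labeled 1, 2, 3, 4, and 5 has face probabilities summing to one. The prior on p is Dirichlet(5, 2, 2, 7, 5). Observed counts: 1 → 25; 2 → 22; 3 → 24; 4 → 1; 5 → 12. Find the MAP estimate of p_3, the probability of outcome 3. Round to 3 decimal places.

The posterior is Dirichlet(αᵢ + nᵢ) = Dirichlet(30, 24, 26, 8, 17).
For a Dirichlet(a₁,…,a_K) with all aᵢ > 1, the mode has j-th component (aⱼ − 1)/(Σaᵢ − K).
Here Σaᵢ = 105 and K = 5, so p_3 = (26 − 1)/(105 − 5) = 25/100 ≈ 0.250.

MAP estimate: 0.250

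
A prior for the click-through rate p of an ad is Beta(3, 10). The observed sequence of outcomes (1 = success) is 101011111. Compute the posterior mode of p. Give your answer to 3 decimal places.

Prior: Beta(3, 10).
Data: 7 successes in 9 trials (from the sequence). The binomial likelihood contributes p^7(1−p)^2, so the posterior is Beta(3+7, 10+2) = Beta(10, 12).
For Beta(a, b) with a, b > 1 the mode is (a−1)/(a+b−2) = 9/20 ≈ 0.450.

p̂_MAP = 0.450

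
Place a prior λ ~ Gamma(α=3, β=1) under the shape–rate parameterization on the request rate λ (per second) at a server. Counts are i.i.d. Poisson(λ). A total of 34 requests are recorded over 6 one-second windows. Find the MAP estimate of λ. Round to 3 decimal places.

Σxᵢ = 34, n = 6.
Posterior ∝ λ^2e^(−1λ) · λ^34e^(−6λ) = λ^36e^(−7λ), i.e. Gamma(shape=37, rate=7).
The mode of a Gamma(a, b) with a ≥ 1 (shape–rate) is (a−1)/b = 36/7 ≈ 5.143.

λ̂_MAP = 5.143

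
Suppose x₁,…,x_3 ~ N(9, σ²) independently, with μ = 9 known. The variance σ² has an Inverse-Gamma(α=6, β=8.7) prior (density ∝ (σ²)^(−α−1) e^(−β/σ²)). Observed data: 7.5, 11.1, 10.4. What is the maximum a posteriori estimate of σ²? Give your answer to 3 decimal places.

Sum of squared deviations about the known mean: SS = (7.5−9)² + (11.1−9)² + (10.4−9)² = 8.62.
The Normal likelihood contributes (σ²)^(−n/2) exp(−SS/(2σ²)), so the posterior is Inverse-Gamma(α + n/2, β + SS/2) = Inverse-Gamma(7.5, 13.01).
The mode of Inverse-Gamma(a, b) is b/(a+1) = 13.01/8.5 ≈ 1.531.

σ̂²_MAP = 1.531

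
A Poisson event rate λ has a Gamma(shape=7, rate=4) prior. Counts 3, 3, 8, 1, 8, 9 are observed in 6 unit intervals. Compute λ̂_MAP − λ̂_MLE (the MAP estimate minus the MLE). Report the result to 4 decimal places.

MAP − MLE = -1.5333

Σxᵢ = 32. Posterior is Gamma(39, 10); MAP = (39−1)/10 = 38/10 ≈ 3.80000.
MLE = x̄ = 32/6 ≈ 5.33333.
Difference = 38/10 − 32/6 = -23/15 ≈ -1.5333.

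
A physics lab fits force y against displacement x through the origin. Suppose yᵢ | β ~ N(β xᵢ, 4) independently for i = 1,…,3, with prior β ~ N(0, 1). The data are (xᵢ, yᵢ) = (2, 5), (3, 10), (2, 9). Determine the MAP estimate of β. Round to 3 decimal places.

β̂_MAP = 2.762

log p(β | y) = −Σ(yᵢ − βxᵢ)²/(2·4) − β²/(2·1) + const.
Setting the derivative to zero: Σxᵢ(yᵢ − βxᵢ)/4 − β/1 = 0, so β = Σxᵢyᵢ / (Σxᵢ² + σ²/τ²).
Σxᵢyᵢ = 2·5 + 3·10 + 2·9 = 58; Σxᵢ² = 17; σ²/τ² = 4.
β̂_MAP = 58 / (17 + 4) = 58/21 ≈ 2.762.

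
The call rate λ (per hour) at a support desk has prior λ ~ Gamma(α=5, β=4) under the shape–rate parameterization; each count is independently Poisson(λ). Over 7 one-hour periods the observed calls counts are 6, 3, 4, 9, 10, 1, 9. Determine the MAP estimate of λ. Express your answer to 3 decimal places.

λ̂_MAP = 4.182

Σxᵢ = 6+3+4+9+10+1+9 = 42, with n = 7.
Posterior ∝ λ^4e^(−4λ) · λ^42e^(−7λ) = λ^46e^(−11λ), i.e. Gamma(shape=47, rate=11).
The mode of a Gamma(a, b) with a ≥ 1 (shape–rate) is (a−1)/b = 46/11 ≈ 4.182.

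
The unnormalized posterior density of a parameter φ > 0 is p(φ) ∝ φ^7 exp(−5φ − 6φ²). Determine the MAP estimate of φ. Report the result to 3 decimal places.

φ̂_MAP = 0.583

ℓ'(φ) = 7/φ − 5 − 12φ. Setting this to zero and multiplying by φ: 12φ² + 5φ − 7 = 0.
φ = (−5 + √(5² + 4·12·7)) / (2·12) = (−5 + √361) / 24 = (−5 + 19)/24 = 7/12.
ℓ''(φ) = −7/φ² − 12 < 0, confirming a maximum.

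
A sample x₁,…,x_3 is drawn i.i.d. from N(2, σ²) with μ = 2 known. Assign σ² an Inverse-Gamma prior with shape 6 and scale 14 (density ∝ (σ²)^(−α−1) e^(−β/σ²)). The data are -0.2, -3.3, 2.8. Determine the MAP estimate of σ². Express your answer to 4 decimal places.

Sum of squared deviations about the known mean: SS = (-0.2−2)² + (-3.3−2)² + (2.8−2)² = 33.57.
The Normal likelihood contributes (σ²)^(−n/2) exp(−SS/(2σ²)), so the posterior is Inverse-Gamma(α + n/2, β + SS/2) = Inverse-Gamma(7.5, 30.785).
The mode of Inverse-Gamma(a, b) is b/(a+1) = 30.785/8.5 ≈ 3.6218.

σ̂²_MAP = 3.6218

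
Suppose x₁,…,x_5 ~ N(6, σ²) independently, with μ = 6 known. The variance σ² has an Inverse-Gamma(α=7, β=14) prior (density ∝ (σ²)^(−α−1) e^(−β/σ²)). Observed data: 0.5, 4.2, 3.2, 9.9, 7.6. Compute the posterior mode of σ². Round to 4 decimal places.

Sum of squared deviations about the known mean: SS = (0.5−6)² + (4.2−6)² + (3.2−6)² + (9.9−6)² + (7.6−6)² = 59.1.
The Normal likelihood contributes (σ²)^(−n/2) exp(−SS/(2σ²)), so the posterior is Inverse-Gamma(α + n/2, β + SS/2) = Inverse-Gamma(9.5, 43.55).
The mode of Inverse-Gamma(a, b) is b/(a+1) = 43.55/10.5 ≈ 4.1476.

σ̂²_MAP = 4.1476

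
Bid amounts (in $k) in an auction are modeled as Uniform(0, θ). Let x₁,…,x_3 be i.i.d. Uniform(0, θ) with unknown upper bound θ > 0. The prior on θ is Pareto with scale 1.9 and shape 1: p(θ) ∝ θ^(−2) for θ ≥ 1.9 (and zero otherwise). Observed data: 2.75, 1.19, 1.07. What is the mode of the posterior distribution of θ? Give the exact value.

The Uniform(0, θ) likelihood is θ^(−n) for θ ≥ max(xᵢ), zero otherwise. Here max(xᵢ) = 2.75.
Posterior ∝ θ^(−2) · θ^(−3) = θ^(−5) on θ ≥ max(1.9, 2.75) = 2.75.
This density is strictly decreasing in θ, so the posterior mode lies at the lower boundary of the support.

θ̂_MAP = 2.75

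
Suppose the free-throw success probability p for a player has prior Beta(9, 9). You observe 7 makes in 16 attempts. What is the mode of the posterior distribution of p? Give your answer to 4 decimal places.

p̂_MAP = 0.4688

Prior: Beta(9, 9).
Data: 7 successes in 16 trials. The binomial likelihood contributes p^7(1−p)^9, so the posterior is Beta(9+7, 9+9) = Beta(16, 18).
For Beta(a, b) with a, b > 1 the mode is (a−1)/(a+b−2) = 15/32 ≈ 0.4688.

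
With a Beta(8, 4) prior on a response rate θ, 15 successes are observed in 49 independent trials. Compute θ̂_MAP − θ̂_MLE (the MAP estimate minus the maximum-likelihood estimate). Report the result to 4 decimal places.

Posterior is Beta(23, 38); MAP = (23−1)/(61−2) = 22/59 ≈ 0.37288.
MLE ignores the prior: θ̂_MLE = k/n = 15/49 ≈ 0.30612.
Difference = 22/59 − 15/49 = 193/2891 ≈ 0.0668.

MAP − MLE = 0.0668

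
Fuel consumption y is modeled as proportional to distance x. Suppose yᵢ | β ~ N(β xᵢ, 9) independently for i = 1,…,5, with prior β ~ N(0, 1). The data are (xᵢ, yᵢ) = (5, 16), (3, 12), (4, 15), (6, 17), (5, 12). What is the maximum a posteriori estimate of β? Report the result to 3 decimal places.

β̂_MAP = 2.817

log p(β | y) = −Σ(yᵢ − βxᵢ)²/(2·9) − β²/(2·1) + const.
Setting the derivative to zero: Σxᵢ(yᵢ − βxᵢ)/9 − β/1 = 0, so β = Σxᵢyᵢ / (Σxᵢ² + σ²/τ²).
Σxᵢyᵢ = 5·16 + 3·12 + 4·15 + 6·17 + 5·12 = 338; Σxᵢ² = 111; σ²/τ² = 9.
β̂_MAP = 338 / (111 + 9) = 338/120 ≈ 2.817.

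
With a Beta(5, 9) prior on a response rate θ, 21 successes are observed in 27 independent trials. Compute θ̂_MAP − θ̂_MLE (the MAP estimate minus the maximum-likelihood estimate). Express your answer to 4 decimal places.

MAP − MLE = -0.1368

Posterior is Beta(26, 15); MAP = (26−1)/(41−2) = 25/39 ≈ 0.64103.
MLE ignores the prior: θ̂_MLE = k/n = 21/27 ≈ 0.77778.
Difference = 25/39 − 21/27 = -16/117 ≈ -0.1368.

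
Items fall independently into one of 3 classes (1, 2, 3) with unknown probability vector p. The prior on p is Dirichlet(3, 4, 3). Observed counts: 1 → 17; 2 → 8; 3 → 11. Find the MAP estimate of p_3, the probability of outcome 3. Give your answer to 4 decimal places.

MAP estimate: 0.3023

The posterior is Dirichlet(αᵢ + nᵢ) = Dirichlet(20, 12, 14).
For a Dirichlet(a₁,…,a_K) with all aᵢ > 1, the mode has j-th component (aⱼ − 1)/(Σaᵢ − K).
Here Σaᵢ = 46 and K = 3, so p_3 = (14 − 1)/(46 − 3) = 13/43 ≈ 0.3023.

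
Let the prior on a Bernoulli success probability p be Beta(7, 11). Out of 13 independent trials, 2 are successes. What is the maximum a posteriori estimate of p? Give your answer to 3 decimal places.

Prior: Beta(7, 11).
Data: 2 successes in 13 trials. The binomial likelihood contributes p^2(1−p)^11, so the posterior is Beta(7+2, 11+11) = Beta(9, 22).
For Beta(a, b) with a, b > 1 the mode is (a−1)/(a+b−2) = 8/29 ≈ 0.276.

p̂_MAP = 0.276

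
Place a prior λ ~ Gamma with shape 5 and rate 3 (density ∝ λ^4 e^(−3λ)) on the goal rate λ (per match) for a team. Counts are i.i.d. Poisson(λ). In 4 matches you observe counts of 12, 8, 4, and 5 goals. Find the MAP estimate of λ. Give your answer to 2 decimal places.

Σxᵢ = 12+8+4+5 = 29, with n = 4.
Posterior ∝ λ^4e^(−3λ) · λ^29e^(−4λ) = λ^33e^(−7λ), i.e. Gamma(shape=34, rate=7).
The mode of a Gamma(a, b) with a ≥ 1 (shape–rate) is (a−1)/b = 33/7 ≈ 4.71.

λ̂_MAP = 4.71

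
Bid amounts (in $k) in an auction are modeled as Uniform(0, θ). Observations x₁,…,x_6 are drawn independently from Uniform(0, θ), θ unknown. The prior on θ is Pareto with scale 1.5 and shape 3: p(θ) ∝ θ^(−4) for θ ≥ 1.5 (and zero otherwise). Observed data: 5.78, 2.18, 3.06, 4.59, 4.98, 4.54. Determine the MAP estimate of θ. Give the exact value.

The Uniform(0, θ) likelihood is θ^(−n) for θ ≥ max(xᵢ), zero otherwise. Here max(xᵢ) = 5.78.
Posterior ∝ θ^(−4) · θ^(−6) = θ^(−10) on θ ≥ max(1.5, 5.78) = 5.78.
This density is strictly decreasing in θ, so the posterior mode lies at the lower boundary of the support.

θ̂_MAP = 5.78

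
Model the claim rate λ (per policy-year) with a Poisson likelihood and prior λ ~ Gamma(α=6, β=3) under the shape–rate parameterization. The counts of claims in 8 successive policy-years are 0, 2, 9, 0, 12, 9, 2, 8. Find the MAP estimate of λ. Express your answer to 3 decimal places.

Σxᵢ = 0+2+9+0+12+9+2+8 = 42, with n = 8.
Posterior ∝ λ^5e^(−3λ) · λ^42e^(−8λ) = λ^47e^(−11λ), i.e. Gamma(shape=48, rate=11).
The mode of a Gamma(a, b) with a ≥ 1 (shape–rate) is (a−1)/b = 47/11 ≈ 4.273.

λ̂_MAP = 4.273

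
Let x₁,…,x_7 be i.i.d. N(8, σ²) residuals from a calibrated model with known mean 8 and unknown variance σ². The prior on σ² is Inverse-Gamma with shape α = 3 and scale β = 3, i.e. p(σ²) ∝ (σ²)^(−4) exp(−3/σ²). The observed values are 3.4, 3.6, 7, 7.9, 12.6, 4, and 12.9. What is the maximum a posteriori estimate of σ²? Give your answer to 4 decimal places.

σ̂²_MAP = 7.2467

Sum of squared deviations about the known mean: SS = (3.4−8)² + (3.6−8)² + (7−8)² + (7.9−8)² + (12.6−8)² + (4−8)² + (12.9−8)² = 102.7.
The Normal likelihood contributes (σ²)^(−n/2) exp(−SS/(2σ²)), so the posterior is Inverse-Gamma(α + n/2, β + SS/2) = Inverse-Gamma(6.5, 54.35).
The mode of Inverse-Gamma(a, b) is b/(a+1) = 54.35/7.5 ≈ 7.2467.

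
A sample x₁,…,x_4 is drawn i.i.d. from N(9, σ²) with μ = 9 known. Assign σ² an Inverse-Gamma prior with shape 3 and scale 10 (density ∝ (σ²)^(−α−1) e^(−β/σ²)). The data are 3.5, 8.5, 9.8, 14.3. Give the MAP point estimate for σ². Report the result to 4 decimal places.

Sum of squared deviations about the known mean: SS = (3.5−9)² + (8.5−9)² + (9.8−9)² + (14.3−9)² = 59.23.
The Normal likelihood contributes (σ²)^(−n/2) exp(−SS/(2σ²)), so the posterior is Inverse-Gamma(α + n/2, β + SS/2) = Inverse-Gamma(5, 39.615).
The mode of Inverse-Gamma(a, b) is b/(a+1) = 39.615/6 ≈ 6.6025.

σ̂²_MAP = 6.6025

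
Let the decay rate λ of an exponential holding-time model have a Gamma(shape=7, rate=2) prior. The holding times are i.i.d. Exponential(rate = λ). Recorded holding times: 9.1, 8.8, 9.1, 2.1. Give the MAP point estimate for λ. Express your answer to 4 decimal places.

The Exponential(rate=λ) likelihood is ∝ λ^n e^(−λΣtᵢ). Here n = 4 and Σtᵢ = 9.1 + 8.8 + 9.1 + 2.1 = 29.1.
Posterior ∝ λ^6e^(−2λ) · λ^4e^(−29.1λ) = λ^10e^(−31.1λ), i.e. Gamma(11, 31.1).
Mode = (a−1)/b = 10/31.1 ≈ 0.3215.

λ̂_MAP = 0.3215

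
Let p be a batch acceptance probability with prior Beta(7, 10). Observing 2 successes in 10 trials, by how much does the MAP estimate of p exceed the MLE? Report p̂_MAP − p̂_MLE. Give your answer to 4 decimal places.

Posterior is Beta(9, 18); MAP = (9−1)/(27−2) = 8/25 ≈ 0.32000.
MLE ignores the prior: p̂_MLE = k/n = 2/10 ≈ 0.20000.
Difference = 8/25 − 2/10 = 3/25 ≈ 0.1200.

MAP − MLE = 0.1200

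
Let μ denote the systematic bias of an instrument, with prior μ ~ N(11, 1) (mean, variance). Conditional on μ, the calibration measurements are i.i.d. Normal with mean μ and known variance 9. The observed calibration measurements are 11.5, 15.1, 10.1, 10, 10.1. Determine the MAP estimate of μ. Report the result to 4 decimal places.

n = 5; x̄ = (11.5 + 15.1 + 10.1 + 10 + 10.1)/5 = 56.8/5 = 11.36.
For a Normal prior and Normal likelihood with known variance, the posterior is Normal; its mode equals its mean, the precision-weighted average.
Prior precision 1/σ₀² = 1/1 = 1; data precision n/σ² = 5/9.
μ̂ = (1·11 + (5/9)·11.36) / (1 + 5/9) = (779/45)/(14/9) = 779/70 ≈ 11.1286.

μ̂_MAP = 11.1286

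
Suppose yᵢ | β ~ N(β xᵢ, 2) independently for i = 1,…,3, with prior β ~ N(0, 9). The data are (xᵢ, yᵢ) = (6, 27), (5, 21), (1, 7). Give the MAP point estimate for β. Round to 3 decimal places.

log p(β | y) = −Σ(yᵢ − βxᵢ)²/(2·2) − β²/(2·9) + const.
Setting the derivative to zero: Σxᵢ(yᵢ − βxᵢ)/2 − β/9 = 0, so β = Σxᵢyᵢ / (Σxᵢ² + σ²/τ²).
Σxᵢyᵢ = 6·27 + 5·21 + 1·7 = 274; Σxᵢ² = 62; σ²/τ² = 2/9.
β̂_MAP = 274 / (62 + 2/9) = 274/(560/9) = 1233/280 ≈ 4.404.

β̂_MAP = 4.404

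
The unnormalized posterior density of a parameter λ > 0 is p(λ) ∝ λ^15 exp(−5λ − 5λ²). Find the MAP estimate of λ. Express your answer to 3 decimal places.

ℓ'(λ) = 15/λ − 5 − 10λ. Setting this to zero and multiplying by λ: 10λ² + 5λ − 15 = 0.
λ = (−5 + √(5² + 4·10·15)) / (2·10) = (−5 + √625) / 20 = (−5 + 25)/20 = 1.
ℓ''(λ) = −15/λ² − 10 < 0, confirming a maximum.

λ̂_MAP = 1.000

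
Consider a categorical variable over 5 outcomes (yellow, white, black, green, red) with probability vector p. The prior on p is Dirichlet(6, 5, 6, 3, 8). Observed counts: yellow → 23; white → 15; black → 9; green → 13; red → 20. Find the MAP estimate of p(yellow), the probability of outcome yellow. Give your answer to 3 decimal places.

MAP estimate of p(yellow) = 0.272

The posterior is Dirichlet(αᵢ + nᵢ) = Dirichlet(29, 20, 15, 16, 28).
For a Dirichlet(a₁,…,a_K) with all aᵢ > 1, the mode has j-th component (aⱼ − 1)/(Σaᵢ − K).
Here Σaᵢ = 108 and K = 5, so p(yellow) = (29 − 1)/(108 − 5) = 28/103 ≈ 0.272.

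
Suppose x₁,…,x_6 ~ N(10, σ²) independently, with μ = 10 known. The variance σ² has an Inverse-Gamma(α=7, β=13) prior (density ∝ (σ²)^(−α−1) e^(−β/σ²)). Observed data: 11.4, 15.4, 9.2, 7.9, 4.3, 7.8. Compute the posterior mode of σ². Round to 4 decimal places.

Sum of squared deviations about the known mean: SS = (11.4−10)² + (15.4−10)² + (9.2−10)² + (7.9−10)² + (4.3−10)² + (7.8−10)² = 73.5.
The Normal likelihood contributes (σ²)^(−n/2) exp(−SS/(2σ²)), so the posterior is Inverse-Gamma(α + n/2, β + SS/2) = Inverse-Gamma(10, 49.75).
The mode of Inverse-Gamma(a, b) is b/(a+1) = 49.75/11 ≈ 4.5227.

σ̂²_MAP = 4.5227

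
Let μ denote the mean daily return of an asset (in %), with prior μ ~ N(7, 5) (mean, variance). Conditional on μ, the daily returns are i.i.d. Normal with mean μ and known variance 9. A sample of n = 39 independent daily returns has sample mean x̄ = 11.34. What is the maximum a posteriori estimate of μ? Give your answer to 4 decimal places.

μ̂_MAP = 11.1485

n = 39, x̄ = 11.34.
For a Normal prior and Normal likelihood with known variance, the posterior is Normal; its mode equals its mean, the precision-weighted average.
Prior precision 1/σ₀² = 1/5 = 0.2; data precision n/σ² = 39/9 = 13/3.
μ̂ = (0.2·7 + (13/3)·11.34) / (0.2 + 13/3) = 50.54/(68/15) = 7581/680 ≈ 11.1485.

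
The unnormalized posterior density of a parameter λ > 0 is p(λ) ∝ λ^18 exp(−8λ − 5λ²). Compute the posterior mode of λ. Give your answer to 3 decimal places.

λ̂_MAP = 1.000

ℓ'(λ) = 18/λ − 8 − 10λ. Setting this to zero and multiplying by λ: 10λ² + 8λ − 18 = 0.
λ = (−8 + √(8² + 4·10·18)) / (2·10) = (−8 + √784) / 20 = (−8 + 28)/20 = 1.
ℓ''(λ) = −18/λ² − 10 < 0, confirming a maximum.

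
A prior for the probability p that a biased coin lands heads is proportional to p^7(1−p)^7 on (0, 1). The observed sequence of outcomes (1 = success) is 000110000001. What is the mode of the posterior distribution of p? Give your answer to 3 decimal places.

The prior density ∝ p^7(1−p)^7 is the kernel of Beta(8, 8).
Data: 3 successes in 12 trials (from the sequence). The binomial likelihood contributes p^3(1−p)^9, so the posterior is Beta(8+3, 8+9) = Beta(11, 17).
For Beta(a, b) with a, b > 1 the mode is (a−1)/(a+b−2) = 10/26 ≈ 0.385.

p̂_MAP = 0.385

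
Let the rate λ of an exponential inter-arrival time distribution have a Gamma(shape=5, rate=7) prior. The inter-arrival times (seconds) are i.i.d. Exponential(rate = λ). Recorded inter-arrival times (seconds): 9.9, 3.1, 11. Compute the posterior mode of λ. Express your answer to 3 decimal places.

λ̂_MAP = 0.226

The Exponential(rate=λ) likelihood is ∝ λ^n e^(−λΣtᵢ). Here n = 3 and Σtᵢ = 9.9 + 3.1 + 11 = 24.
Posterior ∝ λ^4e^(−7λ) · λ^3e^(−24λ) = λ^7e^(−31λ), i.e. Gamma(8, 31).
Mode = (a−1)/b = 7/31 ≈ 0.226.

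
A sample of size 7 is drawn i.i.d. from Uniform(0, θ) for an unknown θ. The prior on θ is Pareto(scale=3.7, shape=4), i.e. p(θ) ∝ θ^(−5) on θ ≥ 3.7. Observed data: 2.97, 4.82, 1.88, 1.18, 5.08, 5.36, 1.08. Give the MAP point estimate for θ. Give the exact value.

θ̂_MAP = 5.36

The Uniform(0, θ) likelihood is θ^(−n) for θ ≥ max(xᵢ), zero otherwise. Here max(xᵢ) = 5.36.
Posterior ∝ θ^(−5) · θ^(−7) = θ^(−12) on θ ≥ max(3.7, 5.36) = 5.36.
This density is strictly decreasing in θ, so the posterior mode lies at the lower boundary of the support.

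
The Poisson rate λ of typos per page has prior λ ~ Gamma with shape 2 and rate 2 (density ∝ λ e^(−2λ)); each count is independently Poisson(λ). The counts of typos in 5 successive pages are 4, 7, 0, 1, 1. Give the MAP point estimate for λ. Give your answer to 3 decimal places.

Σxᵢ = 4+7+0+1+1 = 13, with n = 5.
Posterior ∝ λe^(−2λ) · λ^13e^(−5λ) = λ^14e^(−7λ), i.e. Gamma(shape=15, rate=7).
The mode of a Gamma(a, b) with a ≥ 1 (shape–rate) is (a−1)/b = 14/7 ≈ 2.000.

λ̂_MAP = 2.000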